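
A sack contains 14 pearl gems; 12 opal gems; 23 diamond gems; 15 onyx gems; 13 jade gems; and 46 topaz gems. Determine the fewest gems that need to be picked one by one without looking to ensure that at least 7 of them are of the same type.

An adversary could hand out at most 6 gems per type: 6 + 6 + 6 + 6 + 6 + 6 = 36 gems and still no type has 7.
Pigeonhole: one more gem lands in a type already at 6, so 37 draws are enough and 36 are not.

37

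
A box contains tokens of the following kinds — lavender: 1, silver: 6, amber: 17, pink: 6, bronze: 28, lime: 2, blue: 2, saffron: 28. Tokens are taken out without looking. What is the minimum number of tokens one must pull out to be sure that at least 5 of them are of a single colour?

The 8 colours are the holes; the tokens drawn are the pigeons.
To avoid 5 of any one colour, the worst case takes at most 4 of each colour, or every token of a colour that has fewer than 4.
That gives 1 + 4 + 4 + 4 + 4 + 2 + 2 + 4 = 25 tokens with no colour reaching 5.
The next token forces some colour to 5, so 25 + 1 = 26.

26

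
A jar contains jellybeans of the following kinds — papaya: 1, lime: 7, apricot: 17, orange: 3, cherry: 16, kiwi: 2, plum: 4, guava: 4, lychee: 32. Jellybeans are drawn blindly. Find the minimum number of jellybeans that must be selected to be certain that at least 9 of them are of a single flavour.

The 9 flavours are the holes; the jellybeans drawn are the pigeons.
To avoid 9 of any one flavour, the worst case takes at most 8 of each flavour, or every jellybean of a flavour that has fewer than 8.
That gives 1 + 7 + 8 + 3 + 8 + 2 + 4 + 4 + 8 = 45 jellybeans with no flavour reaching 9.
The next jellybean forces some flavour to 9, so 45 + 1 = 46.

46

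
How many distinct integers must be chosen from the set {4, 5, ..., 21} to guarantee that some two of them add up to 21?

Group the elements by complementary pair {x, 21−x}: {4,17}, {5,16}, {6,15}, …, giving 7 two-element pairs and 4 integers whose partner 21−x falls outside [4,21].
By pigeonhole, treating each of those 11 groups as a pigeonhole, one can pick one integer per group — 11 integers — with no two summing to 21.
The 12th integer lands in an occupied pair, forcing a sum of 21.

12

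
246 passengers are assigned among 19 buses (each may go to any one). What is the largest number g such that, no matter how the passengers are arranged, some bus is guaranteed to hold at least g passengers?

13

The 19 buses are the holes and the 246 passengers are the pigeons.
If every bus held at most 12 passengers, the total would be at most 19 × 12 = 228, which is less than 246.
So some bus holds at least ⌈246/19⌉ = 13 passengers.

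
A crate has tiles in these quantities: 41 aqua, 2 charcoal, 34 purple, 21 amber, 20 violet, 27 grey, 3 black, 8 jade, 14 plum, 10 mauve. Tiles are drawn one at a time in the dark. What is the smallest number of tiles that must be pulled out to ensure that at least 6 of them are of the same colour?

Pigeonhole: the 10 colours are the holes; the tiles drawn are the pigeons.
To avoid 6 of any one colour, the worst case takes at most 5 of each colour, or every tile of a colour that has fewer than 5.
That gives 5 + 2 + 5 + 5 + 5 + 5 + 3 + 5 + 5 + 5 = 45 tiles with no colour reaching 6.
The next tile forces some colour to 6, so 45 + 1 = 46.

46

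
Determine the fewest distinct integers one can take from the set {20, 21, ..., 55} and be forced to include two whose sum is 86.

25

A set avoiding the sum 86 can contain at most one of each pair {x, 86−x}, plus the 12 elements whose complement lies outside the range or equal to its own complement.
The integers 20, …, 43 (24 of them) are such a set: any two sum to at least 20+21 = 41 and at most 42+43 = 85 < 86.
Any 25th integer completes one of the 12 pairs, so 25 choices force a sum of 86.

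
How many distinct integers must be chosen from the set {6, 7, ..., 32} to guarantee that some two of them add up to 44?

Two chosen integers sum to 44 exactly when both halves of some pair {x, 44−x} with 12 ≤ x ≤ 44−x ≤ 32 are chosen — 10 such pairs.
The remaining 7 elements (those with no distinct partner in range) can never complete a 44-sum, so the worst case takes all of them and one from each pair: 7 + 10 = 17.
Pigeonhole: the 18th integer has to be the second member of some pair, so 17 + 1 = 18.

18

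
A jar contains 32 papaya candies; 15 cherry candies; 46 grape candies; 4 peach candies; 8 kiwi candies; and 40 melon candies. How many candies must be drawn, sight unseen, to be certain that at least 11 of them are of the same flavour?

An adversary could hand out at most 10 candies per flavour (peach, kiwi run out sooner): 10 + 10 + 10 + 4 + 8 + 10 = 52 candies and still no flavour has 11.
By the pigeonhole principle, one more candy lands in a flavour already at 10, so 53 draws are enough and 52 are not.

53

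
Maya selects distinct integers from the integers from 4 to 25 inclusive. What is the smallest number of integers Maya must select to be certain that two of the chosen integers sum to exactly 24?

Group the elements by complementary pair {x, 24−x}: {4,20}, {5,19}, {6,18}, …, giving 8 two-element pairs; the single value 12 (it cannot pair with itself since the integers are distinct); and 5 integers whose partner 24−x falls outside [4,25].
Pigeonhole: treating each of those 14 groups as a pigeonhole, one can pick one integer per group — 14 integers — with no two summing to 24.
The 15th integer lands in an occupied pair, forcing a sum of 24.

15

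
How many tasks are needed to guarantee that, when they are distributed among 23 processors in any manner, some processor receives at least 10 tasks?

208

With 207 tasks one could put exactly 9 in each of the 23 processors, and no processor would reach 10.
By pigeonhole, one more task must land in a processor that already has 9, giving it 10.
So 23 × 9 + 1 = 208 tasks are required.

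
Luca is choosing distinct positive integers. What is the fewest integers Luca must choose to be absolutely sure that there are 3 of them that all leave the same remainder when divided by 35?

71

By pigeonhole, the 35 residue classes mod 35 are the pigeonholes.
With 70 integers one could put 2 in each residue class and have no class reach 3.
The 71st integer pushes some class to 3, so 35·2 + 1 = 71.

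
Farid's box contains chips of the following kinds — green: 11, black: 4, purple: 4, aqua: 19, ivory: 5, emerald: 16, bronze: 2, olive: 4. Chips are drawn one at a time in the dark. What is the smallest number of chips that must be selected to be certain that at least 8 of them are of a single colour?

41

The 8 colours are the holes; the chips drawn are the pigeons.
To avoid 8 of any one colour, the worst case takes at most 7 of each colour, or every chip of a colour that has fewer than 7.
That gives 7 + 4 + 4 + 7 + 5 + 7 + 2 + 4 = 40 chips with no colour reaching 8.
The next chip forces some colour to 8, so 40 + 1 = 41.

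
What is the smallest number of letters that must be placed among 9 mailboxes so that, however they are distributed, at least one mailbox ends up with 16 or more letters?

With 135 letters one could put exactly 15 in each of the 9 mailboxes, and no mailbox would reach 16.
Pigeonhole: one more letter must land in a mailbox that already has 15, giving it 16.
So 9 × 15 + 1 = 136 letters are required.

136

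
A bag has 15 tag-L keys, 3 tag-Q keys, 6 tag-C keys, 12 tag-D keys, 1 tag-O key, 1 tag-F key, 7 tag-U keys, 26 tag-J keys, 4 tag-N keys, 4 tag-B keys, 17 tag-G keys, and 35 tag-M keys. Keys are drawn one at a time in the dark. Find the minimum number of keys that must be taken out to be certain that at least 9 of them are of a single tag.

67

By the pigeonhole principle, the 12 tags are the holes; the keys drawn are the pigeons.
To avoid 9 of any one tag, the worst case takes at most 8 of each tag, or every key of a tag that has fewer than 8.
That gives 8 + 3 + 6 + 8 + 1 + 1 + 7 + 8 + 4 + 4 + 8 + 8 = 66 keys with no tag reaching 9.
The next key forces some tag to 9, so 66 + 1 = 67.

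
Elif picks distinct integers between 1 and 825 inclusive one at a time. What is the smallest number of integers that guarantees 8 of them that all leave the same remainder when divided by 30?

211

Pigeonhole: the 30 residue classes mod 30 are the pigeonholes.
With 210 integers one could put 7 in each residue class and have no class reach 8.
The 211th integer pushes some class to 8, so 30·7 + 1 = 211.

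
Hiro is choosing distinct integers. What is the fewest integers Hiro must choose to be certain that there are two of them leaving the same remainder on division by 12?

The 12 residue classes mod 12 are the pigeonholes.
With 12 integers one could put 1 in each residue class and have no class reach 2.
The 13th integer pushes some class to 2, so 12·1 + 1 = 13.

13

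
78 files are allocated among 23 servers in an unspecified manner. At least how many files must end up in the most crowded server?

4

Pigeonhole: the 23 servers are the holes and the 78 files are the pigeons.
If every server held at most 3 files, the total would be at most 23 × 3 = 69, which is less than 78.
So some server holds at least ⌈78/23⌉ = 4 files.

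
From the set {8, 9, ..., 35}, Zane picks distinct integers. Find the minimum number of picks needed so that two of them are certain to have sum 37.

A set avoiding the sum 37 can contain at most one of each pair {x, 37−x}, plus the 6 elements whose complement lies outside the range.
The integers 19, …, 35 (17 of them) are such a set: any two sum to at least 19+20 = 39 > 37.
Any 18th integer completes one of the 11 pairs, so 18 choices force a sum of 37.

18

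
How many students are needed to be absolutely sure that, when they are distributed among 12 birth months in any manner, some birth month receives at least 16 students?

With 180 students one could put exactly 15 in each of the 12 birth months, and no birth month would reach 16.
One more student must land in a birth month that already has 15, giving it 16.
So 12 × 15 + 1 = 181 students are required.

181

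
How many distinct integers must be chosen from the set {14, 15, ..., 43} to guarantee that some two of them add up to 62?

Two chosen integers sum to 62 exactly when both halves of some pair {x, 62−x} with 19 ≤ x ≤ 62−x ≤ 43 are chosen — 12 such pairs.
The remaining 6 elements (those with no distinct partner in range) can never complete a 62-sum, so the worst case takes all of them and one from each pair: 6 + 12 = 18.
By pigeonhole, the 19th integer has to be the second member of some pair, so 18 + 1 = 19.

19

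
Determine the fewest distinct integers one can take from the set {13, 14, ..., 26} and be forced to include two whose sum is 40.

A set avoiding the sum 40 can contain at most one of each pair {x, 40−x}, plus the 2 elements whose complement lies outside the range or equal to its own complement.
The integers 13, …, 20 (8 of them) are such a set: any two sum to at least 13+14 = 27 and at most 19+20 = 39 < 40.
By the pigeonhole principle, any 9th integer completes one of the 6 pairs, so 9 choices force a sum of 40.

9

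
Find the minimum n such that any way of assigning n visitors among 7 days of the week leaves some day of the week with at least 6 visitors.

36

With 35 visitors one could put exactly 5 in each of the 7 days of the week, and no day of the week would reach 6.
By pigeonhole, one more visitor must land in a day of the week that already has 5, giving it 6.
So 7 × 5 + 1 = 36 visitors are required.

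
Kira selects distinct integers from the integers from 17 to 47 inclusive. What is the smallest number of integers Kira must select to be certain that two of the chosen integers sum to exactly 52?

23

Group the elements by complementary pair {x, 52−x}: {17,35}, {18,34}, {19,33}, …, giving 9 two-element pairs; the single value 26 (it cannot pair with itself since the integers are distinct); and 12 integers whose partner 52−x falls outside [17,47].
By pigeonhole, treating each of those 22 groups as a pigeonhole, one can pick one integer per group — 22 integers — with no two summing to 52.
The 23rd integer lands in an occupied pair, forcing a sum of 52.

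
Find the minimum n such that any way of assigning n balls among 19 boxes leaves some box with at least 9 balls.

153

With 152 balls one could put exactly 8 in each of the 19 boxes, and no box would reach 9.
By the pigeonhole principle, one more ball must land in a box that already has 8, giving it 9.
So 19 × 8 + 1 = 153 balls are required.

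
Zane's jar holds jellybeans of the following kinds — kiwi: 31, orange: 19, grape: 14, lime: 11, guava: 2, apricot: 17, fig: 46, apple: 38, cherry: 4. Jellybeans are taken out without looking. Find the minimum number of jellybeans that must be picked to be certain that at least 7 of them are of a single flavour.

49

Put each drawn jellybean into a box by flavour. The largest draw with every box below 7 takes min(count, 6) from each flavour; flavours with fewer than 6 contribute all they have.
Σ min(cᵢ, 6) = 6 + 6 + 6 + 6 + 2 + 6 + 6 + 6 + 4 = 48.
Draw number 48 + 1 = 49 must push one box to 7.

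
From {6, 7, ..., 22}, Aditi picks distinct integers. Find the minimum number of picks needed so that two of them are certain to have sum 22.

A set avoiding the sum 22 can contain at most one of each pair {x, 22−x}, plus the 7 elements whose complement lies outside the range or equal to its own complement.
The integers 11, …, 22 (12 of them) are such a set: any two sum to at least 11+12 = 23 > 22.
Any 13th integer completes one of the 5 pairs, so 13 choices force a sum of 22.

13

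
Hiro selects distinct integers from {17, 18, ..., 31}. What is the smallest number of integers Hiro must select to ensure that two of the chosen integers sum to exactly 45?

10

A set avoiding the sum 45 can contain at most one of each pair {x, 45−x}, plus the 3 elements whose complement lies outside the range.
The integers 23, …, 31 (9 of them) are such a set: any two sum to at least 23+24 = 47 > 45.
By pigeonhole, any 10th integer completes one of the 6 pairs, so 10 choices force a sum of 45.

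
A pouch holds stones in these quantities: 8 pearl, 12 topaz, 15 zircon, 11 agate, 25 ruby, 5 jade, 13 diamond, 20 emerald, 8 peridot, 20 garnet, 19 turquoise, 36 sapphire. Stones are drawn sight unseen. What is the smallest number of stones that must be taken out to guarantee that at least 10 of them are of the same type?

An adversary could hand out at most 9 stones per type (pearl, jade, peridot run out sooner): 8 + 9 + 9 + 9 + 9 + 5 + 9 + 9 + 8 + 9 + 9 + 9 = 102 stones and still no type has 10.
By pigeonhole, one more stone lands in a type already at 9, so 103 draws are enough and 102 are not.

103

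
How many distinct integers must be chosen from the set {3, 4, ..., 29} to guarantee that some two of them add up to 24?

Two chosen integers sum to 24 exactly when both halves of some pair {x, 24−x} with 3 ≤ x ≤ 24−x ≤ 21 are chosen — 9 such pairs.
The remaining 9 elements (those with no distinct partner in range) can never complete a 24-sum, so the worst case takes all of them and one from each pair: 9 + 9 = 18.
Pigeonhole: the 19th integer has to be the second member of some pair, so 18 + 1 = 19.

19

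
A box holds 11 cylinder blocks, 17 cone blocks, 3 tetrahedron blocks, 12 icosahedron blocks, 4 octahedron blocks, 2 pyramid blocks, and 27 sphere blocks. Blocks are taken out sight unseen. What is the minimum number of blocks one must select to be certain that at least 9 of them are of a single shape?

42

By pigeonhole, the 7 shapes are the holes; the blocks drawn are the pigeons.
To avoid 9 of any one shape, the worst case takes at most 8 of each shape, or every block of a shape that has fewer than 8.
That gives 8 + 8 + 3 + 8 + 4 + 2 + 8 = 41 blocks with no shape reaching 9.
The next block forces some shape to 9, so 41 + 1 = 42.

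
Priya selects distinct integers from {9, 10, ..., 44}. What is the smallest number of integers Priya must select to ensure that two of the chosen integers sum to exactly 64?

Two chosen integers sum to 64 exactly when both halves of some pair {x, 64−x} with 20 ≤ x ≤ 64−x ≤ 44 are chosen — 12 such pairs.
The remaining 12 elements (those with no distinct partner in range) can never complete a 64-sum, so the worst case takes all of them and one from each pair: 12 + 12 = 24.
By pigeonhole, the 25th integer has to be the second member of some pair, so 24 + 1 = 25.

25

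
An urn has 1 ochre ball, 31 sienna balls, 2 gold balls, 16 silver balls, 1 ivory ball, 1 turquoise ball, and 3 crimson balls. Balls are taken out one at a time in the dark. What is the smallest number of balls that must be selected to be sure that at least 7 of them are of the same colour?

21

Put each drawn ball into a box by colour. The largest draw with every box below 7 takes min(count, 6) from each colour; colours with fewer than 6 contribute all they have.
Σ min(cᵢ, 6) = 1 + 6 + 2 + 6 + 1 + 1 + 3 = 20.
Draw number 20 + 1 = 21 must push one box to 7.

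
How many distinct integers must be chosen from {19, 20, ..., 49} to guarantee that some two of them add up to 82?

Group the elements by complementary pair {x, 82−x}: {33,49}, {34,48}, {35,47}, …, giving 8 two-element pairs, the single value 41 (it cannot pair with itself since the integers are distinct), and 14 integers whose partner 82−x falls outside [19,49].
By the pigeonhole principle, treating each of those 23 groups as a pigeonhole, one can pick one integer per group — 23 integers — with no two summing to 82.
The 24th integer lands in an occupied pair, forcing a sum of 82.

24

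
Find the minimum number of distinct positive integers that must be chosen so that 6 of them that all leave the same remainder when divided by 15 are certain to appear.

The 15 residue classes mod 15 are the pigeonholes.
With 75 integers one could put 5 in each residue class and have no class reach 6.
The 76th integer pushes some class to 6, so 15·5 + 1 = 76.

76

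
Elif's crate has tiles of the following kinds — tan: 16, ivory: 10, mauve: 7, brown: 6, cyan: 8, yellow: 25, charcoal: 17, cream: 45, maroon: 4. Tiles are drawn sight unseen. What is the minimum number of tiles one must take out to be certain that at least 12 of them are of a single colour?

80

By pigeonhole, the 9 colours are the holes; the tiles drawn are the pigeons.
To avoid 12 of any one colour, the worst case takes at most 11 of each colour, or every tile of a colour that has fewer than 11.
That gives 11 + 10 + 7 + 6 + 8 + 11 + 11 + 11 + 4 = 79 tiles with no colour reaching 12.
The next tile forces some colour to 12, so 79 + 1 = 80.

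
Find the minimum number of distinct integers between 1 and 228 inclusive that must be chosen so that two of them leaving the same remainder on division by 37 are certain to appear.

By pigeonhole, the 37 residue classes mod 37 are the pigeonholes.
With 37 integers one could put 1 in each residue class and have no class reach 2.
The 38th integer pushes some class to 2, so 37·1 + 1 = 38.

38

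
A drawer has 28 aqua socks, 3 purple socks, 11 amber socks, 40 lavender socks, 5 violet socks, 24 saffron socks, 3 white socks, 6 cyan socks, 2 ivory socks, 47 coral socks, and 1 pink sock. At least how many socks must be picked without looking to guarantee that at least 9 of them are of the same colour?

61

An adversary could hand out at most 8 socks per colour (6 colours run out sooner): 8 + 3 + 8 + 8 + 5 + 8 + 3 + 6 + 2 + 8 + 1 = 60 socks and still no colour has 9.
One more sock lands in a colour already at 8, so 61 draws are enough and 60 are not.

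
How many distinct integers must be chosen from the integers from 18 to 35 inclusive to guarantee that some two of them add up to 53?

10

A set avoiding the sum 53 can contain at most one of each pair {x, 53−x}.
The integers 27, …, 35 (9 of them) are such a set: any two sum to at least 27+28 = 55 > 53.
Pigeonhole: any 10th integer completes one of the 9 pairs, so 10 choices force a sum of 53.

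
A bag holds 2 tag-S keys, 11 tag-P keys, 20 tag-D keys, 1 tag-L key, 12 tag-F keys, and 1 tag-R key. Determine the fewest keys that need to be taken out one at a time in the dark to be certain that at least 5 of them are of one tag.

Put each drawn key into a box by tag. The largest draw with every box below 5 takes min(count, 4) from each tag; tags with fewer than 4 contribute all they have.
Σ min(cᵢ, 4) = 2 + 4 + 4 + 1 + 4 + 1 = 16.
Draw number 16 + 1 = 17 must push one box to 5.

17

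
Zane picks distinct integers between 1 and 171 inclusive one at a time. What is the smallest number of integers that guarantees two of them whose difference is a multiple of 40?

Integers whose pairwise differences are multiples of 40 are exactly those sharing a remainder mod 40. The 40 residue classes mod 40 are the pigeonholes.
With 40 integers one could put 1 in each residue class and have no class reach 2.
The 41st integer pushes some class to 2, so 40·1 + 1 = 41.

41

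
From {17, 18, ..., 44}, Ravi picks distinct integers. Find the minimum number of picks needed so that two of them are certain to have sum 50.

A set avoiding the sum 50 can contain at most one of each pair {x, 50−x}, plus the 12 elements whose complement lies outside the range or equal to its own complement.
The integers 25, …, 44 (20 of them) are such a set: any two sum to at least 25+26 = 51 > 50.
By the pigeonhole principle, any 21st integer completes one of the 8 pairs, so 21 choices force a sum of 50.

21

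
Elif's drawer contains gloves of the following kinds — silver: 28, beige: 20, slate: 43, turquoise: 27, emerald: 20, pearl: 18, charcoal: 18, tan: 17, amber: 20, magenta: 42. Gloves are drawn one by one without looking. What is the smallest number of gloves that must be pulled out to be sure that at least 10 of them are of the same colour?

An adversary could hand out at most 9 gloves per colour: 9 + 9 + 9 + 9 + 9 + 9 + 9 + 9 + 9 + 9 = 90 gloves and still no colour has 10.
Pigeonhole: one more glove lands in a colour already at 9, so 91 draws are enough and 90 are not.

91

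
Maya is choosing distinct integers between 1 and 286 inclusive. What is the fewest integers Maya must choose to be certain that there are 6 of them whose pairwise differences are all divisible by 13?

Integers whose pairwise differences are multiples of 13 are exactly those sharing a remainder mod 13. The 13 residue classes mod 13 are the pigeonholes.
With 65 integers one could put 5 in each residue class and have no class reach 6.
The 66th integer pushes some class to 6, so 13·5 + 1 = 66.

66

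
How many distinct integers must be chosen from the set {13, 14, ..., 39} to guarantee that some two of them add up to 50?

16

Two chosen integers sum to 50 exactly when both halves of some pair {x, 50−x} with 13 ≤ x ≤ 50−x ≤ 37 are chosen — 12 such pairs.
The remaining 3 elements (those with no distinct partner in range) can never complete a 50-sum, so the worst case takes all of them and one from each pair: 3 + 12 = 15.
Pigeonhole: the 16th integer has to be the second member of some pair, so 15 + 1 = 16.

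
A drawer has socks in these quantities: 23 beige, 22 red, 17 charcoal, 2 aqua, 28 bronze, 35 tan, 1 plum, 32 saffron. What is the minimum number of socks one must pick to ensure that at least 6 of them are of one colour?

The 8 colours are the holes; the socks drawn are the pigeons.
To avoid 6 of any one colour, the worst case takes at most 5 of each colour, or every sock of a colour that has fewer than 5.
That gives 5 + 5 + 5 + 2 + 5 + 5 + 1 + 5 = 33 socks with no colour reaching 6.
The next sock forces some colour to 6, so 33 + 1 = 34.

34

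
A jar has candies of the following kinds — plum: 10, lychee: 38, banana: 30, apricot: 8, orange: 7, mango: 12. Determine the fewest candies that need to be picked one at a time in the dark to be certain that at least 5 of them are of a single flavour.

By pigeonhole, put each drawn candy into a box by flavour. The largest draw with every box below 5 takes min(count, 4) from each flavour.
Σ min(cᵢ, 4) = 4 + 4 + 4 + 4 + 4 + 4 = 24.
Draw number 24 + 1 = 25 must push one box to 5.

25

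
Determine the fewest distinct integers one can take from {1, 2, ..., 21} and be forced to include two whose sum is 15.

A set avoiding the sum 15 can contain at most one of each pair {x, 15−x}, plus the 7 elements whose complement lies outside the range.
The integers 8, …, 21 (14 of them) are such a set: any two sum to at least 8+9 = 17 > 15.
Any 15th integer completes one of the 7 pairs, so 15 choices force a sum of 15.

15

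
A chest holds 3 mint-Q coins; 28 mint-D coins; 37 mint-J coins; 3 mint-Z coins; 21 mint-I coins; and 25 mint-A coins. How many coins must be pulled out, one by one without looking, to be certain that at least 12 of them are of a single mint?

51

Put each drawn coin into a box by mint. The largest draw with every box below 12 takes min(count, 11) from each mint; mints with fewer than 11 contribute all they have.
Σ min(cᵢ, 11) = 3 + 11 + 11 + 3 + 11 + 11 = 50.
Draw number 50 + 1 = 51 must push one box to 12.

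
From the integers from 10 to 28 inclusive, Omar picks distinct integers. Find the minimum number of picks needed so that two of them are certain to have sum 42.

13

Group the elements by complementary pair {x, 42−x}: {14,28}, {15,27}, {16,26}, …, giving 7 two-element pairs, the single value 21 (it cannot pair with itself since the integers are distinct), and 4 integers whose partner 42−x falls outside [10,28].
Pigeonhole: treating each of those 12 groups as a pigeonhole, one can pick one integer per group — 12 integers — with no two summing to 42.
The 13th integer lands in an occupied pair, forcing a sum of 42.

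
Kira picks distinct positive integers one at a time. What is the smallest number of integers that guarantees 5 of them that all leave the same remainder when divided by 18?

By the pigeonhole principle, the 18 residue classes mod 18 are the pigeonholes.
With 72 integers one could put 4 in each residue class and have no class reach 5.
The 73rd integer pushes some class to 5, so 18·4 + 1 = 73.

73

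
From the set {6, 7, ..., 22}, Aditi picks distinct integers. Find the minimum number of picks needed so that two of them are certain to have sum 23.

12

Group the elements by complementary pair {x, 23−x}: {6,17}, {7,16}, {8,15}, …, giving 6 two-element pairs and 5 integers whose partner 23−x falls outside [6,22].
Pigeonhole: treating each of those 11 groups as a pigeonhole, one can pick one integer per group — 11 integers — with no two summing to 23.
The 12th integer lands in an occupied pair, forcing a sum of 23.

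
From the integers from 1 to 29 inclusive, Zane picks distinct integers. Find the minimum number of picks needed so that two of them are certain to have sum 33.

A set avoiding the sum 33 can contain at most one of each pair {x, 33−x}, plus the 3 elements whose complement lies outside the range.
The integers 1, …, 16 (16 of them) are such a set: any two sum to at least 1+2 = 3 and at most 15+16 = 31 < 33.
Pigeonhole: any 17th integer completes one of the 13 pairs, so 17 choices force a sum of 33.

17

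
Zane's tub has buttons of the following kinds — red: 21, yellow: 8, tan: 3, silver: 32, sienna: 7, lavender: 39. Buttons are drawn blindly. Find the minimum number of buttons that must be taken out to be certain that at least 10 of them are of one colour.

46

An adversary could hand out at most 9 buttons per colour (yellow, tan, sienna run out sooner): 9 + 8 + 3 + 9 + 7 + 9 = 45 buttons and still no colour has 10.
One more button lands in a colour already at 9, so 46 draws are enough and 45 are not.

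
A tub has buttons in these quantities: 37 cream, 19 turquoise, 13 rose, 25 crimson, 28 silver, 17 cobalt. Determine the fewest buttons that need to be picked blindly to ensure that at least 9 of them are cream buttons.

In the worst case for collecting cream buttons, every non-cream button comes out first.
There are 19 + 13 + 25 + 28 + 17 = 102 non-cream buttons altogether.
After those, each further button must be cream, so 102 + 9 = 111 draws guarantee 9 cream buttons.

111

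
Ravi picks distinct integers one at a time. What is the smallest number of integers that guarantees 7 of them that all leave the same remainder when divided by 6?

By pigeonhole, the 6 residue classes mod 6 are the pigeonholes.
With 36 integers one could put 6 in each residue class and have no class reach 7.
The 37th integer pushes some class to 7, so 6·6 + 1 = 37.

37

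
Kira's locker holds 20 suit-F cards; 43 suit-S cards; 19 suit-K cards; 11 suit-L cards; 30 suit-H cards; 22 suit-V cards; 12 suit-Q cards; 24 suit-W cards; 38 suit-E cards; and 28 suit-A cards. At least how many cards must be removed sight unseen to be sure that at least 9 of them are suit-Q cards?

In the worst case for collecting suit-Q cards, every non-suit-Q card comes out first.
There are 20 + 43 + 19 + 11 + 30 + 22 + 24 + 38 + 28 = 235 non-suit-Q cards altogether.
After those, each further card must be suit-Q, so 235 + 9 = 244 draws guarantee 9 suit-Q cards.

244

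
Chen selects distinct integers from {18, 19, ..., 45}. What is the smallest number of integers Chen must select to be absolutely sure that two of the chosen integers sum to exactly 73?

20

Two chosen integers sum to 73 exactly when both halves of some pair {x, 73−x} with 28 ≤ x ≤ 73−x ≤ 45 are chosen — 9 such pairs.
The remaining 10 elements (those with no distinct partner in range) can never complete a 73-sum, so the worst case takes all of them and one from each pair: 10 + 9 = 19.
Pigeonhole: the 20th integer has to be the second member of some pair, so 19 + 1 = 20.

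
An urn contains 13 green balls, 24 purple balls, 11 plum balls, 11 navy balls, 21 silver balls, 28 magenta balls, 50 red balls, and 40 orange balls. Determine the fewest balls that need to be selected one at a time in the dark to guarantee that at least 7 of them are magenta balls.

In the worst case for collecting magenta balls, every non-magenta ball comes out first.
There are 13 + 24 + 11 + 11 + 21 + 50 + 40 = 170 non-magenta balls altogether.
After those, each further ball must be magenta, so 170 + 7 = 177 draws guarantee 7 magenta balls.

177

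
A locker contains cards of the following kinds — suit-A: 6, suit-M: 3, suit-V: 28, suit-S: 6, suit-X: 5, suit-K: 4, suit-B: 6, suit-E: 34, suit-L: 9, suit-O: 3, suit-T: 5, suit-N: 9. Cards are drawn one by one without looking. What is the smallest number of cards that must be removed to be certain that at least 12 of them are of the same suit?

Pigeonhole: put each drawn card into a box by suit. The largest draw with every box below 12 takes min(count, 11) from each suit; suits with fewer than 11 contribute all they have.
Σ min(cᵢ, 11) = 6 + 3 + 11 + 6 + 5 + 4 + 6 + 11 + 9 + 3 + 5 + 9 = 78.
Draw number 78 + 1 = 79 must push one box to 12.

79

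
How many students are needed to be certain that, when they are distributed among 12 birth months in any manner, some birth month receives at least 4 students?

With 36 students one could put exactly 3 in each of the 12 birth months, and no birth month would reach 4.
One more student must land in a birth month that already has 3, giving it 4.
So 12 × 3 + 1 = 37 students are required.

37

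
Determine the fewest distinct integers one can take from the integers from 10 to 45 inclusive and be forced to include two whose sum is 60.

Two chosen integers sum to 60 exactly when both halves of some pair {x, 60−x} with 15 ≤ x ≤ 60−x ≤ 45 are chosen — 15 such pairs.
The remaining 6 elements (those with no distinct partner in range) can never complete a 60-sum, so the worst case takes all of them and one from each pair: 6 + 15 = 21.
The 22nd integer has to be the second member of some pair, so 21 + 1 = 22.

22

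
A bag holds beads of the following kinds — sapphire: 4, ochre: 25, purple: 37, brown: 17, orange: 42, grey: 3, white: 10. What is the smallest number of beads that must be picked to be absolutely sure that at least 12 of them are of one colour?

62

Put each drawn bead into a box by colour. The largest draw with every box below 12 takes min(count, 11) from each colour; colours with fewer than 11 contribute all they have.
Σ min(cᵢ, 11) = 4 + 11 + 11 + 11 + 11 + 3 + 10 = 61.
Draw number 61 + 1 = 62 must push one box to 12.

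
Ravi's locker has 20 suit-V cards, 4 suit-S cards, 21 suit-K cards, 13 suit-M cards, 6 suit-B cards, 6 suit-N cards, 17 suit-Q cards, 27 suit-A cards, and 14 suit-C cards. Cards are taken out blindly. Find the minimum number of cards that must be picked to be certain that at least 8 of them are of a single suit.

The 9 suits are the holes; the cards drawn are the pigeons.
To avoid 8 of any one suit, the worst case takes at most 7 of each suit, or every card of a suit that has fewer than 7.
That gives 7 + 4 + 7 + 7 + 6 + 6 + 7 + 7 + 7 = 58 cards with no suit reaching 8.
The next card forces some suit to 8, so 58 + 1 = 59.

59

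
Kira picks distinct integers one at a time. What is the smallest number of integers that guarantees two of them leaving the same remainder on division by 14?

Pigeonhole: the 14 residue classes mod 14 are the pigeonholes.
With 14 integers one could put 1 in each residue class and have no class reach 2.
The 15th integer pushes some class to 2, so 14·1 + 1 = 15.

15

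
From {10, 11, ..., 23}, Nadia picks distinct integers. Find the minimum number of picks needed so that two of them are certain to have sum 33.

Group the elements by complementary pair {x, 33−x}: {10,23}, {11,22}, {12,21}, …, giving 7 two-element pairs.
Treating each of those 7 groups as a pigeonhole, one can pick one integer per group — 7 integers — with no two summing to 33.
The 8th integer lands in an occupied pair, forcing a sum of 33.

8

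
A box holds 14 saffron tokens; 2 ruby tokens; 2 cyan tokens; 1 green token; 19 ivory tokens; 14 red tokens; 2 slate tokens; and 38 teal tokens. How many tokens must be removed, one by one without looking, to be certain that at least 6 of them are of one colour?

Put each drawn token into a box by colour. The largest draw with every box below 6 takes min(count, 5) from each colour; colours with fewer than 5 contribute all they have.
Σ min(cᵢ, 5) = 5 + 2 + 2 + 1 + 5 + 5 + 2 + 5 = 27.
Draw number 27 + 1 = 28 must push one box to 6.

28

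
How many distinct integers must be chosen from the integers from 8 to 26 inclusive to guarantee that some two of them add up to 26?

15

A set avoiding the sum 26 can contain at most one of each pair {x, 26−x}, plus the 9 elements whose complement lies outside the range or equal to its own complement.
The integers 13, …, 26 (14 of them) are such a set: any two sum to at least 13+14 = 27 > 26.
By pigeonhole, any 15th integer completes one of the 5 pairs, so 15 choices force a sum of 26.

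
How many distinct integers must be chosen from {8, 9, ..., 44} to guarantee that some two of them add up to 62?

Group the elements by complementary pair {x, 62−x}: {18,44}, {19,43}, {20,42}, …, giving 13 two-element pairs, the single value 31 (it cannot pair with itself since the integers are distinct), and 10 integers whose partner 62−x falls outside [8,44].
By pigeonhole, treating each of those 24 groups as a pigeonhole, one can pick one integer per group — 24 integers — with no two summing to 62.
The 25th integer lands in an occupied pair, forcing a sum of 62.

25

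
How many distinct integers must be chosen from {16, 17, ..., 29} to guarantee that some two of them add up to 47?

9

A set avoiding the sum 47 can contain at most one of each pair {x, 47−x}, plus the 2 elements whose complement lies outside the range.
The integers 16, …, 23 (8 of them) are such a set: any two sum to at least 16+17 = 33 and at most 22+23 = 45 < 47.
Any 9th integer completes one of the 6 pairs, so 9 choices force a sum of 47.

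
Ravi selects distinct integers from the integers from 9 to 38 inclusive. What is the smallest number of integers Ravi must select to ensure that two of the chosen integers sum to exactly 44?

18

Group the elements by complementary pair {x, 44−x}: {9,35}, {10,34}, {11,33}, …, giving 13 two-element pairs, the single value 22 (it cannot pair with itself since the integers are distinct), and 3 integers whose partner 44−x falls outside [9,38].
Treating each of those 17 groups as a pigeonhole, one can pick one integer per group — 17 integers — with no two summing to 44.
The 18th integer lands in an occupied pair, forcing a sum of 44.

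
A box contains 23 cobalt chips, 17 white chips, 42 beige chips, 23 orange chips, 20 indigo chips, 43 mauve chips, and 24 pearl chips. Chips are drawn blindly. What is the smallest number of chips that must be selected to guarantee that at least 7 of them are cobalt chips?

176

In the worst case for collecting cobalt chips, every non-cobalt chip comes out first.
There are 17 + 42 + 23 + 20 + 43 + 24 = 169 non-cobalt chips altogether.
After those, each further chip must be cobalt, so 169 + 7 = 176 draws guarantee 7 cobalt chips.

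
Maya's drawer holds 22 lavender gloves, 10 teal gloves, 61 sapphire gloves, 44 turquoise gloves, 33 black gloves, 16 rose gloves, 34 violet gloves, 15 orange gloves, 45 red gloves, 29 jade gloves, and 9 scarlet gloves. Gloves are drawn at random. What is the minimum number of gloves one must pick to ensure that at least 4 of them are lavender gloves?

300

In the worst case for collecting lavender gloves, every non-lavender glove comes out first.
There are 10 + 61 + 44 + 33 + 16 + 34 + 15 + 45 + 29 + 9 = 296 non-lavender gloves altogether.
After those, each further glove must be lavender, so 296 + 4 = 300 draws guarantee 4 lavender gloves.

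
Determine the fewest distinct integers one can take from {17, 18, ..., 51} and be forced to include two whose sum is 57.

A set avoiding the sum 57 can contain at most one of each pair {x, 57−x}, plus the 11 elements whose complement lies outside the range.
The integers 29, …, 51 (23 of them) are such a set: any two sum to at least 29+30 = 59 > 57.
Pigeonhole: any 24th integer completes one of the 12 pairs, so 24 choices force a sum of 57.

24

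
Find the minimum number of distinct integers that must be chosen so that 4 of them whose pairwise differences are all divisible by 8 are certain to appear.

Integers whose pairwise differences are multiples of 8 are exactly those sharing a remainder mod 8. By the pigeonhole principle, the 8 residue classes mod 8 are the pigeonholes.
With 24 integers one could put 3 in each residue class and have no class reach 4.
The 25th integer pushes some class to 4, so 8·3 + 1 = 25.

25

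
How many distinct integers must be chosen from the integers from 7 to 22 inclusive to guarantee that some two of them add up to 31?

10

Group the elements by complementary pair {x, 31−x}: {9,22}, {10,21}, {11,20}, …, giving 7 two-element pairs and 2 integers whose partner 31−x falls outside [7,22].
Treating each of those 9 groups as a pigeonhole, one can pick one integer per group — 9 integers — with no two summing to 31.
The 10th integer lands in an occupied pair, forcing a sum of 31.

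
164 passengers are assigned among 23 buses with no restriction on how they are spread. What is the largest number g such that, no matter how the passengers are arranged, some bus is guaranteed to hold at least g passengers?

8

The 23 buses are the holes and the 164 passengers are the pigeons.
If every bus held at most 7 passengers, the total would be at most 23 × 7 = 161, which is less than 164.
So some bus holds at least ⌈164/23⌉ = 8 passengers.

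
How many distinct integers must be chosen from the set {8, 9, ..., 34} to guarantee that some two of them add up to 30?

21

A set avoiding the sum 30 can contain at most one of each pair {x, 30−x}, plus the 13 elements whose complement lies outside the range or equal to its own complement.
The integers 15, …, 34 (20 of them) are such a set: any two sum to at least 15+16 = 31 > 30.
By pigeonhole, any 21st integer completes one of the 7 pairs, so 21 choices force a sum of 30.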